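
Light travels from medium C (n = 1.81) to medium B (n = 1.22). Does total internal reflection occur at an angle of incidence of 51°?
θc = arcsin(n₂/n₁) = 42.38°; 51° > θc, so yes — total internal reflection.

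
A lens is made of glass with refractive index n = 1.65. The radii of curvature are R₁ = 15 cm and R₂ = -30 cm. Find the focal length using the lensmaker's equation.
1/f = (n − 1)(1/R₁ − 1/R₂) → f = 15.38 cm (converging lens)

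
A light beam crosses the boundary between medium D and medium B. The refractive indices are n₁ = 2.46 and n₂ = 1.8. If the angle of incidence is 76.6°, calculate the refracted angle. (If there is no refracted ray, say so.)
sin θ₂ = (n₁/n₂)·sin θ₁ = 1.329 > 1, so there is no refracted ray — the light undergoes total internal reflection.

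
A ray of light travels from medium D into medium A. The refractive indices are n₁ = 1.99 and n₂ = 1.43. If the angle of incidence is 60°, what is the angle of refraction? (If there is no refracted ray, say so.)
sin θ₂ = (n₁/n₂)·sin θ₁ = 1.205 > 1, so there is no refracted ray — the light undergoes total internal reflection.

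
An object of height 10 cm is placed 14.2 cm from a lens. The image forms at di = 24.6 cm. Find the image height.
hi = (-di/do) × ho = -17.32 cm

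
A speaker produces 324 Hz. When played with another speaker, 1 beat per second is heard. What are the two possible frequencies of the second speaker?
f₂ = 324 ± 1 Hz → 325 Hz or 323 Hz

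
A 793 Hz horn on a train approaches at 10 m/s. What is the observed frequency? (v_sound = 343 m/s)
f_obs = f·v/(v − v_s) = 816.8 Hz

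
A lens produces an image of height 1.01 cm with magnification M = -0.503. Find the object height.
ho = |hi|/|M| = 2.008 cm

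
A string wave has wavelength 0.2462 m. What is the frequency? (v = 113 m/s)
f = v/λ = 459 Hz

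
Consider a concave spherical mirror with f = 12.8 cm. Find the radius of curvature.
R = 2|f| = 25.6 cm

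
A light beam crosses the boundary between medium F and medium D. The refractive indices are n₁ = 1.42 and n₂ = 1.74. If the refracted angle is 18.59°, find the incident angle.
sin θ₁ = (n₂/n₁)·sin θ₂ → θ₁ = 22.99°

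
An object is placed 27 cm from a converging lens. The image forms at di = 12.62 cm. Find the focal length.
1/f = 1/do + 1/di → f = 8.6 cm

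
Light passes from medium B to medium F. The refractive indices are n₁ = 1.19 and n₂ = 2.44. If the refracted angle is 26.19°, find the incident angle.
sin θ₁ = (n₂/n₁)·sin θ₂ → θ₁ = 64.82°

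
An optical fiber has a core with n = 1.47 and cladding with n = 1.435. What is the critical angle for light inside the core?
θc = arcsin(n_cladding/n_core) = 77.47°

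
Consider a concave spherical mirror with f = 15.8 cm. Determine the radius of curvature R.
R = 2|f| = 31.6 cm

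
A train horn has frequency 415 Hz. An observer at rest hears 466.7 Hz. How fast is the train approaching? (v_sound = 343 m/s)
v_s = v·(1 − f/f_obs) = 38 m/s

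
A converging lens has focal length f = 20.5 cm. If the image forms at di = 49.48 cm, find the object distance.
1/do = 1/f − 1/di → do = 35 cm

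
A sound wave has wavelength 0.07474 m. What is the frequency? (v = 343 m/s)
f = v/λ = 4589 Hz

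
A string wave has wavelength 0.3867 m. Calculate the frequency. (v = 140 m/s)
f = v/λ = 362 Hz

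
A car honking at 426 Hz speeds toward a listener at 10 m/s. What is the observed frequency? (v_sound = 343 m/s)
f_obs = f·v/(v − v_s) = 438.8 Hz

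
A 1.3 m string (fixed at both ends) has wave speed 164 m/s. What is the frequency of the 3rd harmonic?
fₙ = nv/(2L) = 189.2 Hz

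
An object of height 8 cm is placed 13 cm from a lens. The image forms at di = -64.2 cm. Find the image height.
hi = (-di/do) × ho = 39.51 cm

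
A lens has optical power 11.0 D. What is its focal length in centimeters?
f = 1/P = 9.091 cm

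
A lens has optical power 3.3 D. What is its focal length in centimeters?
f = 1/P = 30.3 cm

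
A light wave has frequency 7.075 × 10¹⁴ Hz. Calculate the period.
T = 1/f = 1.413 × 10⁻¹⁵ s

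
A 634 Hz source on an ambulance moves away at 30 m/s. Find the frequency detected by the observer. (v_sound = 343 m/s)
f_obs = f·v/(v + v_s) = 583 Hz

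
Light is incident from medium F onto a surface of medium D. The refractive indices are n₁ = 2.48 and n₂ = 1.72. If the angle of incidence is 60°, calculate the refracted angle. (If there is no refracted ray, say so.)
sin θ₂ = (n₁/n₂)·sin θ₁ = 1.249 > 1, so there is no refracted ray — the light undergoes total internal reflection.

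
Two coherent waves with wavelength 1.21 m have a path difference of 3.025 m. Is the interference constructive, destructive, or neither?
destructive — path difference = 2.5λ, an odd multiple of λ/2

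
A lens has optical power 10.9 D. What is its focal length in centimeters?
f = 1/P = 9.174 cm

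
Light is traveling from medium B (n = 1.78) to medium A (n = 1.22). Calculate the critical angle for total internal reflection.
θc = arcsin(n₂/n₁) = 43.27°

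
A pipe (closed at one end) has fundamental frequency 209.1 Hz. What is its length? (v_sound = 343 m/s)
L = v/(4f₁) = 0.4101 m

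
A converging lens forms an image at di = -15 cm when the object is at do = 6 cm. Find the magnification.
M = −di/do = 2.5 (upright image)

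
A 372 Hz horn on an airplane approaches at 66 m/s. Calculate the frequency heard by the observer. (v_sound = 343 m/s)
f_obs = f·v/(v − v_s) = 460.6 Hz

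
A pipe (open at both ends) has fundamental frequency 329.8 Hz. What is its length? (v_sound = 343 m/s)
L = v/(2f₁) = 0.52 m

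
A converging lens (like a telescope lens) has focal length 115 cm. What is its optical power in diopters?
P = 1/f = 0.8696 D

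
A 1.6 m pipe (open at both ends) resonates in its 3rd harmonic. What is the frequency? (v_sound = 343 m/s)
fₙ = nv/(2L) = 321.6 Hz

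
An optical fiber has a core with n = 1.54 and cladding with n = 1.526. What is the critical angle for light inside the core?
θc = arcsin(n_cladding/n_core) = 82.27°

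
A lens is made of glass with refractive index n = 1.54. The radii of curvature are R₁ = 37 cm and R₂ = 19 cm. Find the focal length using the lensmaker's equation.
1/f = (n − 1)(1/R₁ − 1/R₂) → f = -72.33 cm (diverging lens)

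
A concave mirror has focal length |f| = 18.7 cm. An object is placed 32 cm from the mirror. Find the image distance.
f = +18.7 cm (concave); 1/di = 1/f − 1/do → di = 44.99 cm (real image, in front of mirror)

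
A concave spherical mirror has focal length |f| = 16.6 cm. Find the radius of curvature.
R = 2|f| = 33.2 cm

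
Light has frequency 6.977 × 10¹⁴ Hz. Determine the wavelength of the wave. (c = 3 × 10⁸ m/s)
λ = c/f = 430 nm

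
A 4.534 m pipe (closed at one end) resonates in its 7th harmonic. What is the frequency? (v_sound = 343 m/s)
fₙ = nv/(4L) = 132.4 Hz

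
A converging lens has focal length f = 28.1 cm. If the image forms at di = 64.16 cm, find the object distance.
1/do = 1/f − 1/di → do = 50 cm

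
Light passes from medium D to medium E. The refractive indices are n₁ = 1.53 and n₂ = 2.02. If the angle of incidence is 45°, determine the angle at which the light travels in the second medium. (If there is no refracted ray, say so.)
sin θ₂ = (n₁/n₂)·sin θ₁ = 0.5356 → θ₂ = 32.38°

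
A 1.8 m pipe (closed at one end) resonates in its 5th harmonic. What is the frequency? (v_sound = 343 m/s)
fₙ = nv/(4L) = 238.2 Hz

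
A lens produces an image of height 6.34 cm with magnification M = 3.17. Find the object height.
ho = |hi|/|M| = 2 cm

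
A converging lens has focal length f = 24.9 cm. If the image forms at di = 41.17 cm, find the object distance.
1/do = 1/f − 1/di → do = 63.01 cm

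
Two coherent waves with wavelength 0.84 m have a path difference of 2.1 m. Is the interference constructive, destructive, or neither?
destructive — path difference = 2.5λ, an odd multiple of λ/2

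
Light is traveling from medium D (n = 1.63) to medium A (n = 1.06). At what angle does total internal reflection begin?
θc = arcsin(n₂/n₁) = 40.56°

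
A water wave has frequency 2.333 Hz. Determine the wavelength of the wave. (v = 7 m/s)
λ = v/f = 3 m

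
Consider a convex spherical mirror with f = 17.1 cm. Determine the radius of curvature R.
R = 2|f| = 34.2 cm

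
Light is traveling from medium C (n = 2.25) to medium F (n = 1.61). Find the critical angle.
θc = arcsin(n₂/n₁) = 45.69°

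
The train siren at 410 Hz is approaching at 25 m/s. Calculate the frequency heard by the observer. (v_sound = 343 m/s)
f_obs = f·v/(v − v_s) = 442.2 Hz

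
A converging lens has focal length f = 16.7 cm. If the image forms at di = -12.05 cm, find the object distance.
1/do = 1/f − 1/di → do = 6.999 cm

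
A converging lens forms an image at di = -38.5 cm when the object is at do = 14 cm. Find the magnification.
M = −di/do = 2.75 (upright image)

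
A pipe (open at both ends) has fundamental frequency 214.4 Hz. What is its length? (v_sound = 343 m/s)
L = v/(2f₁) = 0.7999 m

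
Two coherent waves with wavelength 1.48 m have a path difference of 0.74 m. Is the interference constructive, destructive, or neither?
destructive — path difference = 0.5λ, an odd multiple of λ/2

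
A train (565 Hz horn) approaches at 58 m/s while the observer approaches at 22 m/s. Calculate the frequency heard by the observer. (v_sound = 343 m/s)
f_obs = f·(v + v_o)/(v − v_s) = 723.6 Hz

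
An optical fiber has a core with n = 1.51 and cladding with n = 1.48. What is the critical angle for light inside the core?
θc = arcsin(n_cladding/n_core) = 78.56°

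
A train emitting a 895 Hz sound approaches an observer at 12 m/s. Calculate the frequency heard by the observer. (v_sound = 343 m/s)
f_obs = f·v/(v − v_s) = 927.4 Hz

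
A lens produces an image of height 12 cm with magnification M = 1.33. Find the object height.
ho = |hi|/|M| = 9.023 cm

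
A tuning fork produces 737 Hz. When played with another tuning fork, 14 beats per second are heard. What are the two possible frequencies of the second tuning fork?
f₂ = 737 ± 14 Hz → 751 Hz or 723 Hz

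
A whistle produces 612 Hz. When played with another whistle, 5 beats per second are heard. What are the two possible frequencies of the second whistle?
f₂ = 612 ± 5 Hz → 617 Hz or 607 Hz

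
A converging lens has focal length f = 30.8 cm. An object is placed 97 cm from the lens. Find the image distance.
1/di = 1/f − 1/do → di = 45.13 cm (real image)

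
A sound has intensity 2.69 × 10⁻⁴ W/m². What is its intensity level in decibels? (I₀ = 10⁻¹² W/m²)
β = 10·log₁₀(I/I₀) = 84.3 dB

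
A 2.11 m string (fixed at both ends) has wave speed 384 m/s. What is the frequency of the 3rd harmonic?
fₙ = nv/(2L) = 273 Hz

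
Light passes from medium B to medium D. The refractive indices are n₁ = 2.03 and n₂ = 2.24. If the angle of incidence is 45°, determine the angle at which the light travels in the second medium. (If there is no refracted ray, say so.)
sin θ₂ = (n₁/n₂)·sin θ₁ = 0.6408 → θ₂ = 39.85°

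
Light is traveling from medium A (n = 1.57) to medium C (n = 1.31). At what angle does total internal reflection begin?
θc = arcsin(n₂/n₁) = 56.55°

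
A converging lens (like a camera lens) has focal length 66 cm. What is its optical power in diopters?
P = 1/f = 1.515 D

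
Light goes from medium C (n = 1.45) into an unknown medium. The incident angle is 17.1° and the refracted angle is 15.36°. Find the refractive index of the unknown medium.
n₂ = n₁·sin θ₁ / sin θ₂ = 1.61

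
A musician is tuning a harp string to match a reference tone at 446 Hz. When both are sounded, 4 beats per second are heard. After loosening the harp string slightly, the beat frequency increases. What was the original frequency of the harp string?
442 Hz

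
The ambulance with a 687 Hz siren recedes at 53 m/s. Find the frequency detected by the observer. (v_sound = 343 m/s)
f_obs = f·v/(v + v_s) = 595.1 Hz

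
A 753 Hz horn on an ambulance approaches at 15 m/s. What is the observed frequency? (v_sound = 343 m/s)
f_obs = f·v/(v − v_s) = 787.4 Hz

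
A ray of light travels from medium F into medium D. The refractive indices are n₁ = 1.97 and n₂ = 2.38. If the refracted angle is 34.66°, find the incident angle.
sin θ₁ = (n₂/n₁)·sin θ₂ → θ₁ = 43.4°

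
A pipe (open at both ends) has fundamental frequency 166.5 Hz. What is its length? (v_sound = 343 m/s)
L = v/(2f₁) = 1.03 m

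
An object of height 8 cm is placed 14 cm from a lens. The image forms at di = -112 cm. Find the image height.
hi = (-di/do) × ho = 64 cm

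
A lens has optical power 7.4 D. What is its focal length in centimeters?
f = 1/P = 13.51 cm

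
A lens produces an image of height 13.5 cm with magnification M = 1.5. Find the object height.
ho = |hi|/|M| = 9 cm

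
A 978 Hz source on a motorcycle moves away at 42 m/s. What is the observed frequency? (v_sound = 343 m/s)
f_obs = f·v/(v + v_s) = 871.3 Hz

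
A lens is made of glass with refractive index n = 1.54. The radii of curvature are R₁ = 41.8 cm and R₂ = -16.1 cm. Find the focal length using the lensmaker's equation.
1/f = (n − 1)(1/R₁ − 1/R₂) → f = 21.52 cm (converging lens)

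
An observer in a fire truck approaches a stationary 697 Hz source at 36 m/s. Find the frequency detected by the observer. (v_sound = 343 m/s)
f_obs = f·(v + v_o)/v = 770.2 Hz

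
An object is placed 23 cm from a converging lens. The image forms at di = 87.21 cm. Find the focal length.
1/f = 1/do + 1/di → f = 18.2 cm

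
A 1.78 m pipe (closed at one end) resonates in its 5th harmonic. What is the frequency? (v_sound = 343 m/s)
fₙ = nv/(4L) = 240.9 Hz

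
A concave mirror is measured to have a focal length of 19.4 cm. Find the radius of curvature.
R = 2|f| = 38.8 cm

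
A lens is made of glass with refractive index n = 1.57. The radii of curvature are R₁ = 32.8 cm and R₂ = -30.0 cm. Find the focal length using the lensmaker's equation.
1/f = (n − 1)(1/R₁ − 1/R₂) → f = 27.49 cm (converging lens)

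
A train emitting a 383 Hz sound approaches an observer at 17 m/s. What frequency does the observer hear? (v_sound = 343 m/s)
f_obs = f·v/(v − v_s) = 403 Hz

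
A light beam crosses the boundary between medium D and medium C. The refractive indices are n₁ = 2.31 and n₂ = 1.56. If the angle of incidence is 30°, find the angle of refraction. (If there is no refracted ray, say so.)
sin θ₂ = (n₁/n₂)·sin θ₁ = 0.7404 → θ₂ = 47.76°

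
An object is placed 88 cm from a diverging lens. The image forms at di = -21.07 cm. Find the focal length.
1/f = 1/do + 1/di → f = -27.7 cm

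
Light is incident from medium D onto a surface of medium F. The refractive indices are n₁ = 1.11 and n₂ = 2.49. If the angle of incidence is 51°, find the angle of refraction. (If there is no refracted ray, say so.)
sin θ₂ = (n₁/n₂)·sin θ₁ = 0.3464 → θ₂ = 20.27°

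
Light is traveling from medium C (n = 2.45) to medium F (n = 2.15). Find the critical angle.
θc = arcsin(n₂/n₁) = 61.35°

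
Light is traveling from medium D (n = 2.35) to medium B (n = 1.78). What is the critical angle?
θc = arcsin(n₂/n₁) = 49.24°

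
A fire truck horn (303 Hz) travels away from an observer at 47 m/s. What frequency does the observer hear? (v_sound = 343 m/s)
f_obs = f·v/(v + v_s) = 266.5 Hz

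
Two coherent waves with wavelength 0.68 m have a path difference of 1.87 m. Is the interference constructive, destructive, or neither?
neither (partial) — path difference = 2.75λ, neither a whole number of wavelengths nor an odd multiple of λ/2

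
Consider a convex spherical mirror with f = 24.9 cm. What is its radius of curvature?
R = 2|f| = 49.8 cm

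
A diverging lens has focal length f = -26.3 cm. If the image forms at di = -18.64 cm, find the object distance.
1/do = 1/f − 1/di → do = 64 cm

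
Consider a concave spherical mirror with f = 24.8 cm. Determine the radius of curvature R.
R = 2|f| = 49.6 cm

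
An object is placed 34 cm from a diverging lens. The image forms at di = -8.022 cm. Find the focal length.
1/f = 1/do + 1/di → f = -10.5 cm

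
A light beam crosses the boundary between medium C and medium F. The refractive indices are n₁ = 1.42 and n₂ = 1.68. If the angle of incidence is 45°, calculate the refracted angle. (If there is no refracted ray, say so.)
sin θ₂ = (n₁/n₂)·sin θ₁ = 0.5977 → θ₂ = 36.7°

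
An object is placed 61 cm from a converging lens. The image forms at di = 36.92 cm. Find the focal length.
1/f = 1/do + 1/di → f = 23 cm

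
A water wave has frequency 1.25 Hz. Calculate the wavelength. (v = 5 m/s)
λ = v/f = 4 m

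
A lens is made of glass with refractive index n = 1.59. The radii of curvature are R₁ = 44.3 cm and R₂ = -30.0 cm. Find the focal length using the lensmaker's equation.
1/f = (n − 1)(1/R₁ − 1/R₂) → f = 30.32 cm (converging lens)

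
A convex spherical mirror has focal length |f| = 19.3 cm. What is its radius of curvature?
R = 2|f| = 38.6 cm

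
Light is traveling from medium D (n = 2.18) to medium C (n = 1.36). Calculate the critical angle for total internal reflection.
θc = arcsin(n₂/n₁) = 38.6°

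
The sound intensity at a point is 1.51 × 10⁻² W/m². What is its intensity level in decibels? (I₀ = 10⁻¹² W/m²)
β = 10·log₁₀(I/I₀) = 101.8 dB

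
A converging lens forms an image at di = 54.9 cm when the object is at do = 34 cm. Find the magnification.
M = −di/do = -1.615 (inverted image)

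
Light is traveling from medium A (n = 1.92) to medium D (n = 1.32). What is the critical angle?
θc = arcsin(n₂/n₁) = 43.43°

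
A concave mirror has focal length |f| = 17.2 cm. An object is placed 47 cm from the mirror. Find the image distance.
f = +17.2 cm (concave); 1/di = 1/f − 1/do → di = 27.13 cm (real image, in front of mirror)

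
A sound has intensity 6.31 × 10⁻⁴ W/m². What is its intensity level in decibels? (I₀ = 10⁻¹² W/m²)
β = 10·log₁₀(I/I₀) = 88 dB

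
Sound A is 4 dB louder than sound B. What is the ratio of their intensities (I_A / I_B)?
I_A/I_B = 10^(Δβ/10) = 2.512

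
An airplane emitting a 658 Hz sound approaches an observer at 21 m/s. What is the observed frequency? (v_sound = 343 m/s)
f_obs = f·v/(v − v_s) = 700.9 Hz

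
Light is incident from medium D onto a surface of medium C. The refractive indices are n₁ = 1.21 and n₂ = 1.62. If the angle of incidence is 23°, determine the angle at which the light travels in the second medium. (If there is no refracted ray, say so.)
sin θ₂ = (n₁/n₂)·sin θ₁ = 0.2918 → θ₂ = 16.97°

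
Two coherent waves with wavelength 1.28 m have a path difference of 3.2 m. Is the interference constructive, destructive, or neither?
destructive — path difference = 2.5λ, an odd multiple of λ/2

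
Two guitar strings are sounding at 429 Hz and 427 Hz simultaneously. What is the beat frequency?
2 Hz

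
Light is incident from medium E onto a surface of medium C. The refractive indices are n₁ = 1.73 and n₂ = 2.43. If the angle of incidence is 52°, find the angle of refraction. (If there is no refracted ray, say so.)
sin θ₂ = (n₁/n₂)·sin θ₁ = 0.561 → θ₂ = 34.13°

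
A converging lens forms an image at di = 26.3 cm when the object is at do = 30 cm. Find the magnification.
M = −di/do = -0.8767 (inverted image)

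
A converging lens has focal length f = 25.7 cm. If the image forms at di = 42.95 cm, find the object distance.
1/do = 1/f − 1/di → do = 63.99 cm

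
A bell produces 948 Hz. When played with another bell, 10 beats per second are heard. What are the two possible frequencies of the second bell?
f₂ = 948 ± 10 Hz → 958 Hz or 938 Hz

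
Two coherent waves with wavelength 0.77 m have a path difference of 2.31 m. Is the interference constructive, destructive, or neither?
constructive — path difference = 3λ, a whole number of wavelengths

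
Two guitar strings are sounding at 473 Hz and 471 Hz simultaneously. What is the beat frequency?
2 Hz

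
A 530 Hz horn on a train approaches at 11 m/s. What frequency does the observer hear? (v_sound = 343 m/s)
f_obs = f·v/(v − v_s) = 547.6 Hz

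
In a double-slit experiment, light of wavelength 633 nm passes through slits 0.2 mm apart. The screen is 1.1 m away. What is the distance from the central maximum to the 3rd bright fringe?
y = mλL/d = 10.44 mm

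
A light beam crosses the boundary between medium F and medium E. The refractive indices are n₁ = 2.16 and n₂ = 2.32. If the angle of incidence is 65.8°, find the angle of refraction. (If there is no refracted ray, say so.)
sin θ₂ = (n₁/n₂)·sin θ₁ = 0.8492 → θ₂ = 58.13°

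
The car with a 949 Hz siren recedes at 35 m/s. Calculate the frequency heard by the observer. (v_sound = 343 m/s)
f_obs = f·v/(v + v_s) = 861.1 Hz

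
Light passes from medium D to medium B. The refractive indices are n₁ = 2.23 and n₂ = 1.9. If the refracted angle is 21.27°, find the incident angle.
sin θ₁ = (n₂/n₁)·sin θ₂ → θ₁ = 18°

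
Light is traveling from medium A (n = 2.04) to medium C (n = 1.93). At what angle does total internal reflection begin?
θc = arcsin(n₂/n₁) = 71.1°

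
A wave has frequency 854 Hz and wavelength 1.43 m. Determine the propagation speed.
v = fλ = 1221 m/s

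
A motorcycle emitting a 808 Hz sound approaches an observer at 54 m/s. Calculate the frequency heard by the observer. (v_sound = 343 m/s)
f_obs = f·v/(v − v_s) = 959 Hz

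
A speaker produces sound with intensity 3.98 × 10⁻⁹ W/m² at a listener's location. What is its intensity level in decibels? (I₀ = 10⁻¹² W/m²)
β = 10·log₁₀(I/I₀) = 36 dB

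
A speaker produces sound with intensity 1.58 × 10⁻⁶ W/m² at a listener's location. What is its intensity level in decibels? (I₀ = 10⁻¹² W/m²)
β = 10·log₁₀(I/I₀) = 61.99 dB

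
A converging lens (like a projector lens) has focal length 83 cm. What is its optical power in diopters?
P = 1/f = 1.205 D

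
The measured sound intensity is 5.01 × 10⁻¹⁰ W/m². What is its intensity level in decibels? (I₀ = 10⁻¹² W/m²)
β = 10·log₁₀(I/I₀) = 27 dB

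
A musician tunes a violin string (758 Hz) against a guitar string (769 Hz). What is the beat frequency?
11 Hz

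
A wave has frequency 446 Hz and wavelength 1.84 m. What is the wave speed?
v = fλ = 820.6 m/s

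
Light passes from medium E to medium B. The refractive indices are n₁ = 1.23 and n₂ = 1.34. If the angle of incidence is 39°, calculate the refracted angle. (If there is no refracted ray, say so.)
sin θ₂ = (n₁/n₂)·sin θ₁ = 0.5777 → θ₂ = 35.29°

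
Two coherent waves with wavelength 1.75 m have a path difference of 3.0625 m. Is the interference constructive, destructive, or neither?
neither (partial) — path difference = 1.75λ, neither a whole number of wavelengths nor an odd multiple of λ/2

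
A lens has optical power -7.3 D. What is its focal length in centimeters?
f = 1/P = -13.7 cm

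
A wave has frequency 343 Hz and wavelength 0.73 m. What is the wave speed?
v = fλ = 250.4 m/s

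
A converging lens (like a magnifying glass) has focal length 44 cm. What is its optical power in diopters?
P = 1/f = 2.273 D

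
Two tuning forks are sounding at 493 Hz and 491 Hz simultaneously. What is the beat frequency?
2 Hz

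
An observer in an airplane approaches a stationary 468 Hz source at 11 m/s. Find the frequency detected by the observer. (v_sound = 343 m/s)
f_obs = f·(v + v_o)/v = 483 Hz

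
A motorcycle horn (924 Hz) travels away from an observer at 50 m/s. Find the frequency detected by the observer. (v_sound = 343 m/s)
f_obs = f·v/(v + v_s) = 806.4 Hz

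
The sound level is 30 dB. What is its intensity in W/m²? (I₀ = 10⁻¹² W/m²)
I = I₀·10^(β/10) = 1.00 × 10⁻⁹ W/m²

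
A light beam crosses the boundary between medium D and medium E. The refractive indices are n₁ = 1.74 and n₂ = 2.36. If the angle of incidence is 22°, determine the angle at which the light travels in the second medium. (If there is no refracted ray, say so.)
sin θ₂ = (n₁/n₂)·sin θ₁ = 0.2762 → θ₂ = 16.03°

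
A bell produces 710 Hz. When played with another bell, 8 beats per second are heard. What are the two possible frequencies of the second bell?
f₂ = 710 ± 8 Hz → 718 Hz or 702 Hz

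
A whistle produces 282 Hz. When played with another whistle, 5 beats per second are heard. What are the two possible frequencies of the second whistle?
f₂ = 282 ± 5 Hz → 287 Hz or 277 Hz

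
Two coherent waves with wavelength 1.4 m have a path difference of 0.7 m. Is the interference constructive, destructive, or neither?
destructive — path difference = 0.5λ, an odd multiple of λ/2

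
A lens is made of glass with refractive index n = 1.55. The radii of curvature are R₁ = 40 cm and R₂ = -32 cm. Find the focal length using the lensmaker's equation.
1/f = (n − 1)(1/R₁ − 1/R₂) → f = 32.32 cm (converging lens)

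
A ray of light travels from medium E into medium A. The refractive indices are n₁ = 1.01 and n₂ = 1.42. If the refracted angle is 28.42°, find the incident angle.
sin θ₁ = (n₂/n₁)·sin θ₂ → θ₁ = 42°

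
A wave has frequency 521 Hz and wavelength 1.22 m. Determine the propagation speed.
v = fλ = 635.6 m/s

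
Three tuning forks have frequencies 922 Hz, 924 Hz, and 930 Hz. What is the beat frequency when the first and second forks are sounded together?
2 Hz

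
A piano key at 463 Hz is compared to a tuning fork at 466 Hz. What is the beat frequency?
3 Hz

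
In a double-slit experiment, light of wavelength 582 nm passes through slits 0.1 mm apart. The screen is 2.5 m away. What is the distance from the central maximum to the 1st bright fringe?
y = mλL/d = 14.55 mm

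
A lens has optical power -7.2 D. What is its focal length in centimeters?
f = 1/P = -13.89 cm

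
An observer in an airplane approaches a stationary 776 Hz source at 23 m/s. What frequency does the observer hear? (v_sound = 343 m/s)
f_obs = f·(v + v_o)/v = 828 Hz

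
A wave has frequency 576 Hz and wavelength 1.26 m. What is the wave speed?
v = fλ = 725.8 m/s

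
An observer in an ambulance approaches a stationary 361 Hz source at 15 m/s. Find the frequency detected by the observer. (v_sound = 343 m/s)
f_obs = f·(v + v_o)/v = 376.8 Hz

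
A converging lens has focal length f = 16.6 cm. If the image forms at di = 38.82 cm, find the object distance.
1/do = 1/f − 1/di → do = 29 cm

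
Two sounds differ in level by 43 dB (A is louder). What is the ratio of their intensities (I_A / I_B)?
I_A/I_B = 10^(Δβ/10) = 19950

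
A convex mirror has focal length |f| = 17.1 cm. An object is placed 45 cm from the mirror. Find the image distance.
f = −17.1 cm (convex); 1/di = 1/f − 1/do → di = -12.39 cm (virtual image, behind mirror)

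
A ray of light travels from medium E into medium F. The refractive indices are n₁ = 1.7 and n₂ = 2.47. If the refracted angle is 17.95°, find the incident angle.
sin θ₁ = (n₂/n₁)·sin θ₂ → θ₁ = 26.6°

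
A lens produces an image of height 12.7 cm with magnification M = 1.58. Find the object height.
ho = |hi|/|M| = 8.038 cm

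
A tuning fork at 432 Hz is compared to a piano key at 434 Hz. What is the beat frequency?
2 Hz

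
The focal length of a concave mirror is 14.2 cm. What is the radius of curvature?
R = 2|f| = 28.4 cm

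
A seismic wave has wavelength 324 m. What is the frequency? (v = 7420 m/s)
f = v/λ = 22.9 Hz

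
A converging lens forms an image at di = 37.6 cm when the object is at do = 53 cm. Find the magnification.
M = −di/do = -0.7094 (inverted image)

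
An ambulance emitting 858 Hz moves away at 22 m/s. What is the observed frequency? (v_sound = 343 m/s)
f_obs = f·v/(v + v_s) = 806.3 Hz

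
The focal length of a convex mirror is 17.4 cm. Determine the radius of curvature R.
R = 2|f| = 34.8 cm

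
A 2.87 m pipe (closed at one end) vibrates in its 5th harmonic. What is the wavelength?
λₙ = 4L/n = 2.296 m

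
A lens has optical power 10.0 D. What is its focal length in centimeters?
f = 1/P = 10 cm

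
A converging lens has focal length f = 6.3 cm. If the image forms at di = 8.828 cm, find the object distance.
1/do = 1/f − 1/di → do = 22 cm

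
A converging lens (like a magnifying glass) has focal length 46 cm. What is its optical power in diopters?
P = 1/f = 2.174 D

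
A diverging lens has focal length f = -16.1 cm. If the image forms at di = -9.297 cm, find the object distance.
1/do = 1/f − 1/di → do = 22 cm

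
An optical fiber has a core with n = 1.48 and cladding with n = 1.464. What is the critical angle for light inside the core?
θc = arcsin(n_cladding/n_core) = 81.57°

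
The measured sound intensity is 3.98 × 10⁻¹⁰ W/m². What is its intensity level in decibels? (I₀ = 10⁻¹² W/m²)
β = 10·log₁₀(I/I₀) = 26 dB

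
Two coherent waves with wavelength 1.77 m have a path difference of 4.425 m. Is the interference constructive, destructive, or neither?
destructive — path difference = 2.5λ, an odd multiple of λ/2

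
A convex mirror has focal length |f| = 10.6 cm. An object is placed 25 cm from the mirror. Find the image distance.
f = −10.6 cm (convex); 1/di = 1/f − 1/do → di = -7.444 cm (virtual image, behind mirror)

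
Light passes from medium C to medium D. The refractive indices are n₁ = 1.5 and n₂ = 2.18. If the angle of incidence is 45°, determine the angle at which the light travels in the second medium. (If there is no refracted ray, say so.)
sin θ₂ = (n₁/n₂)·sin θ₁ = 0.4865 → θ₂ = 29.11°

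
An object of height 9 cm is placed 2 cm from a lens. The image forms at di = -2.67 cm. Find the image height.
hi = (-di/do) × ho = 12.02 cm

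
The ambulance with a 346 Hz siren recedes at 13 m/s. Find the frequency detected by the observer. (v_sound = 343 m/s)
f_obs = f·v/(v + v_s) = 333.4 Hz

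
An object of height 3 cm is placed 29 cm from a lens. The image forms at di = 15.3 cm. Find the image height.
hi = (-di/do) × ho = -1.583 cm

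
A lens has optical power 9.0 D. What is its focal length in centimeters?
f = 1/P = 11.11 cm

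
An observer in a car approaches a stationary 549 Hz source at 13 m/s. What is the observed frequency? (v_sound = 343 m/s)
f_obs = f·(v + v_o)/v = 569.8 Hz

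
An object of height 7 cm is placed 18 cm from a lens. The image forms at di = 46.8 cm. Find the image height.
hi = (-di/do) × ho = -18.2 cm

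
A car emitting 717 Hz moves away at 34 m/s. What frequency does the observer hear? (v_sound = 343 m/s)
f_obs = f·v/(v + v_s) = 652.3 Hz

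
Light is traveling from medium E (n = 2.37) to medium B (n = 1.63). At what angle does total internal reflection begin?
θc = arcsin(n₂/n₁) = 43.45°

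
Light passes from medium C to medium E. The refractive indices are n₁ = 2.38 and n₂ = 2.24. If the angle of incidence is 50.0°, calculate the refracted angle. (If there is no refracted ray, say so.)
sin θ₂ = (n₁/n₂)·sin θ₁ = 0.8139 → θ₂ = 54.48°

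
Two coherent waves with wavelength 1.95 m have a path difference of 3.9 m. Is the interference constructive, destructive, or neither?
constructive — path difference = 2λ, a whole number of wavelengths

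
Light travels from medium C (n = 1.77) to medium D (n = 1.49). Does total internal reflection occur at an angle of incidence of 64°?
θc = arcsin(n₂/n₁) = 57.33°; 64° > θc, so yes — total internal reflection.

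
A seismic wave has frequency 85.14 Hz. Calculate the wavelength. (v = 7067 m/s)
λ = v/f = 83 m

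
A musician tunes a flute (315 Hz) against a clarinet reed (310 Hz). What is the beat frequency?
5 Hz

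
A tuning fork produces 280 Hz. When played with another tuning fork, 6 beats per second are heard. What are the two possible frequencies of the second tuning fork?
f₂ = 280 ± 6 Hz → 286 Hz or 274 Hz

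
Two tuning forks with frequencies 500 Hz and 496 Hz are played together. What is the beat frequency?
4 Hz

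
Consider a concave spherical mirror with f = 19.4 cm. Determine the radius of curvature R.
R = 2|f| = 38.8 cm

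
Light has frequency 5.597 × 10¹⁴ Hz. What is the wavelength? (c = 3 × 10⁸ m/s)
λ = c/f = 536 nm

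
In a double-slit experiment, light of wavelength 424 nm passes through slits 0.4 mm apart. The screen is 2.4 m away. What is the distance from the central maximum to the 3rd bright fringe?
y = mλL/d = 7.632 mm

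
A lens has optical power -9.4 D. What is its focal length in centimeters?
f = 1/P = -10.64 cm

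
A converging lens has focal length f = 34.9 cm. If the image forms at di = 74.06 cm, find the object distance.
1/do = 1/f − 1/di → do = 66 cm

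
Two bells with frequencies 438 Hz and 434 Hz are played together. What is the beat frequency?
4 Hz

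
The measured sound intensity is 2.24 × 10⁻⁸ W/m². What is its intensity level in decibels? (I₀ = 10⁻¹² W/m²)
β = 10·log₁₀(I/I₀) = 43.5 dB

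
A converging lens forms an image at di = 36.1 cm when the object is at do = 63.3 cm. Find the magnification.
M = −di/do = -0.5703 (inverted image)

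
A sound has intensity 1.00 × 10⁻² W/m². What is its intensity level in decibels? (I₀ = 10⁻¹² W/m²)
β = 10·log₁₀(I/I₀) = 100 dB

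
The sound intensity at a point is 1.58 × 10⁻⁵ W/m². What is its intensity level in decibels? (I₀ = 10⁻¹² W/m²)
β = 10·log₁₀(I/I₀) = 71.99 dB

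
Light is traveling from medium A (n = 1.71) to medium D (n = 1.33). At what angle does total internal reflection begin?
θc = arcsin(n₂/n₁) = 51.06°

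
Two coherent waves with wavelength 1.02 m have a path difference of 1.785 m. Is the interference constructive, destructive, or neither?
neither (partial) — path difference = 1.75λ, neither a whole number of wavelengths nor an odd multiple of λ/2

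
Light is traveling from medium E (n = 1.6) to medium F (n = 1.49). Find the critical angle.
θc = arcsin(n₂/n₁) = 68.63°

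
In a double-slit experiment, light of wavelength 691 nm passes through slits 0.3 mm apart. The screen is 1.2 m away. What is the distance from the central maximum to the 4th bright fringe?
y = mλL/d = 11.06 mm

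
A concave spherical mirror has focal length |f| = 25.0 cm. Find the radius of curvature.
R = 2|f| = 50 cm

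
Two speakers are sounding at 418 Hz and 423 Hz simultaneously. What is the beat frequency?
5 Hz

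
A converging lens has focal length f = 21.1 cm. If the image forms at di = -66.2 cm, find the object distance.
1/do = 1/f − 1/di → do = 16 cm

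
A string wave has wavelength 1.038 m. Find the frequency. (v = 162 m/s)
f = v/λ = 156.1 Hz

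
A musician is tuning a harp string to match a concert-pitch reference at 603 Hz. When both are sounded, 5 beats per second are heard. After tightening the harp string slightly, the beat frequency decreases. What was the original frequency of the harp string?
598 Hz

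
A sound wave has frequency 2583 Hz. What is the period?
T = 1/f = 3.871 × 10⁻⁴ s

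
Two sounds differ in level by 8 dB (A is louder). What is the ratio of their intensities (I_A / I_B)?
I_A/I_B = 10^(Δβ/10) = 6.31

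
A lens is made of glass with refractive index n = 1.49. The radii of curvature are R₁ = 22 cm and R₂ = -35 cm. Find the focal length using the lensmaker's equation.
1/f = (n − 1)(1/R₁ − 1/R₂) → f = 27.57 cm (converging lens)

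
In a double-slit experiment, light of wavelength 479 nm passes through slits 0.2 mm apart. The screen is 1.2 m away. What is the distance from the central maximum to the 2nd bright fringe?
y = mλL/d = 5.748 mm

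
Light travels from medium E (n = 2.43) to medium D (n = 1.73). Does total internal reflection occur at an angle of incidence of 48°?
θc = arcsin(n₂/n₁) = 45.39°; 48° > θc, so yes — total internal reflection.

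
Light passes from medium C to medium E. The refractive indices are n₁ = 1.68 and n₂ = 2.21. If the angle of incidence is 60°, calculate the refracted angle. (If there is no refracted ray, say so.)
sin θ₂ = (n₁/n₂)·sin θ₁ = 0.6583 → θ₂ = 41.17°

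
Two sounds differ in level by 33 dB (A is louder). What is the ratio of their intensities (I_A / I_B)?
I_A/I_B = 10^(Δβ/10) = 1995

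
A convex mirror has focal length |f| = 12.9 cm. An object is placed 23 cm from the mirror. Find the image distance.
f = −12.9 cm (convex); 1/di = 1/f − 1/do → di = -8.265 cm (virtual image, behind mirror)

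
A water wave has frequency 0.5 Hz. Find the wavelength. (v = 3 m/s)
λ = v/f = 6 m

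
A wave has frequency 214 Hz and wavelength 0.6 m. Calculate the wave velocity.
v = fλ = 128.4 m/s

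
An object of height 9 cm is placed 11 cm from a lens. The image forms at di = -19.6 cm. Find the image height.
hi = (-di/do) × ho = 16.04 cm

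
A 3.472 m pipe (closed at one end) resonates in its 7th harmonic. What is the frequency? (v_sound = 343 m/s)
fₙ = nv/(4L) = 172.9 Hz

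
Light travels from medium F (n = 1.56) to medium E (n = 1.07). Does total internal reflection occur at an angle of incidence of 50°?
θc = arcsin(n₂/n₁) = 43.31°; 50° > θc, so yes — total internal reflection.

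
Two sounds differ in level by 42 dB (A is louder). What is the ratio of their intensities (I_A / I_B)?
I_A/I_B = 10^(Δβ/10) = 15850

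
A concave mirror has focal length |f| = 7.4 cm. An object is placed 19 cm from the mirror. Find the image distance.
f = +7.4 cm (concave); 1/di = 1/f − 1/do → di = 12.12 cm (real image, in front of mirror)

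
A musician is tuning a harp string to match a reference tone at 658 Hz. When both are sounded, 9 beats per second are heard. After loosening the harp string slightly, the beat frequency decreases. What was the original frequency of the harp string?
667 Hz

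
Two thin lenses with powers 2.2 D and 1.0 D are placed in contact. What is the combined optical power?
P_total = P₁ + P₂ = 3.2 D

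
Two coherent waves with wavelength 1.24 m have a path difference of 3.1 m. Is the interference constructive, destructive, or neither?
destructive — path difference = 2.5λ, an odd multiple of λ/2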